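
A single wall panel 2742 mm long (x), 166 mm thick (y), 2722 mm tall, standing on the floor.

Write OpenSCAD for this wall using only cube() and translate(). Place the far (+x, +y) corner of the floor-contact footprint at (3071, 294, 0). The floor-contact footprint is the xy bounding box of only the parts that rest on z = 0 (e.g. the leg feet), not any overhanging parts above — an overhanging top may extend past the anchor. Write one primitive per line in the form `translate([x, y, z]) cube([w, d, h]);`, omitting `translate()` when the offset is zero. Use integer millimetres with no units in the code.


translate([329, 128, 0]) cube([2742, 166, 2722]);


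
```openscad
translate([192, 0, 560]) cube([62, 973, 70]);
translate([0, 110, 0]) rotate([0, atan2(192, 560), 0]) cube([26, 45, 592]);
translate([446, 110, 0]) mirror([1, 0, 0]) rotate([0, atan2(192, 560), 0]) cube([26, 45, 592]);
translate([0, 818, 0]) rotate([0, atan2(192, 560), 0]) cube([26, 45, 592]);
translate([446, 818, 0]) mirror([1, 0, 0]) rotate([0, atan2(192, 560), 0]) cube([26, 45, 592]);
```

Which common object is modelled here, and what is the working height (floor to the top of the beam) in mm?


A sawhorse. The overall height is 630 mm.

A beam across two mirrored pairs of raked legs — a sawhorse. The beam's underside is at z = 560 (matching the legs' vertical rise in atan2(192, 560)) and the beam is 70 mm tall, so its top is at 560 + 70 = 630 mm. The raked legs top out at the beam's underside, so that is the highest point.


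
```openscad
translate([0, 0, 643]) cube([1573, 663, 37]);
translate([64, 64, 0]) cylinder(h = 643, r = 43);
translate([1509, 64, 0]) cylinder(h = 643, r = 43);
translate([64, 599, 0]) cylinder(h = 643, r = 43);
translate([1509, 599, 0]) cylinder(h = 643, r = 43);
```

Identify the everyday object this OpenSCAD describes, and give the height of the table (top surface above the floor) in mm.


A table. The table height is 680 mm.

A 1573×663×37 slab sits at z = 643 on four Ø86 mm round legs — a table. The top surface is at 643 + 37 = 680 mm.


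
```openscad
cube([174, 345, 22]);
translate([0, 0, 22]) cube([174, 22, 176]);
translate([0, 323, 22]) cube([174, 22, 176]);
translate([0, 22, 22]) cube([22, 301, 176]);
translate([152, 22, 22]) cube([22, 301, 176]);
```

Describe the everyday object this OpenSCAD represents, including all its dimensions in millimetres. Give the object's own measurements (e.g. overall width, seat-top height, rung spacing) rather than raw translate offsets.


An open-topped rectangular box: outside dimensions 174×345×198 mm, with a uniform wall and base thickness of 22 mm. The base is a full 174×345 slab on the floor; four walls sit on top of the base. The front and back walls (the −y and +y sides) span the full width; the two side walls fit between them.


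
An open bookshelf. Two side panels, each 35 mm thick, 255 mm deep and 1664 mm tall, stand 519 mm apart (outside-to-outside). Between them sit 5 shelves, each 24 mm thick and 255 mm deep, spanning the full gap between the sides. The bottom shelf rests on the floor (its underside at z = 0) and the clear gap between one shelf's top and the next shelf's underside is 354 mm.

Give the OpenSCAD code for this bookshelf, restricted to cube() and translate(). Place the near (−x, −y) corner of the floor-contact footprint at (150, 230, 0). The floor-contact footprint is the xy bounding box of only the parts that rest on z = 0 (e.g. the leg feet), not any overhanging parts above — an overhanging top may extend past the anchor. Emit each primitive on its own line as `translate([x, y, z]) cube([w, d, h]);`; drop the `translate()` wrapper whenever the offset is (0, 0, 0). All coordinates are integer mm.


translate([150, 230, 0]) cube([35, 255, 1664]);
translate([634, 230, 0]) cube([35, 255, 1664]);
translate([185, 230, 0]) cube([449, 255, 24]);
translate([185, 230, 378]) cube([449, 255, 24]);
translate([185, 230, 756]) cube([449, 255, 24]);
translate([185, 230, 1134]) cube([449, 255, 24]);
translate([185, 230, 1512]) cube([449, 255, 24]);


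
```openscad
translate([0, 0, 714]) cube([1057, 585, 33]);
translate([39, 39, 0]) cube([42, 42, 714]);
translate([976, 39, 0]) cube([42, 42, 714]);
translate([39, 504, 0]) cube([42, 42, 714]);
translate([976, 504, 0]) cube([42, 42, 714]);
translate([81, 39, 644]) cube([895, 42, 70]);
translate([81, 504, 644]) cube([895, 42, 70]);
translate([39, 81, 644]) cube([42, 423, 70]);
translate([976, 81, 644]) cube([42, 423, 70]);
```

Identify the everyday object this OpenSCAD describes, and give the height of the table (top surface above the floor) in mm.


A table. The table height is 747 mm.

A 1057×585×33 slab sits at z = 714 on four 42 mm square posts — a table. The top surface is at 714 + 33 = 747 mm.


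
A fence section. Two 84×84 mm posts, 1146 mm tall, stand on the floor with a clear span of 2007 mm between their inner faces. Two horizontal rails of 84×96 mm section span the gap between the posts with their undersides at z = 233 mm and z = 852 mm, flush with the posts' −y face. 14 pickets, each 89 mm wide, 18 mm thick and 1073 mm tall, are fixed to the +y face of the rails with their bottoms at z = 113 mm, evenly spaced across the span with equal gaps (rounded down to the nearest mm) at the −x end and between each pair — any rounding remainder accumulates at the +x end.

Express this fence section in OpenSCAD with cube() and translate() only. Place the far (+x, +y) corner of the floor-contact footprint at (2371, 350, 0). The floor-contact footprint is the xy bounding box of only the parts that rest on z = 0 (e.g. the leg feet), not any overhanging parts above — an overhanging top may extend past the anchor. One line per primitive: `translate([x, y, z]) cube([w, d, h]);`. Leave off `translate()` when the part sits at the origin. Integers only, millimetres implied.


translate([196, 266, 0]) cube([84, 84, 1146]);
translate([2287, 266, 0]) cube([84, 84, 1146]);
translate([280, 266, 233]) cube([2007, 84, 96]);
translate([280, 266, 852]) cube([2007, 84, 96]);
translate([330, 350, 113]) cube([89, 18, 1073]);
translate([469, 350, 113]) cube([89, 18, 1073]);
translate([608, 350, 113]) cube([89, 18, 1073]);
translate([747, 350, 113]) cube([89, 18, 1073]);
translate([886, 350, 113]) cube([89, 18, 1073]);
translate([1025, 350, 113]) cube([89, 18, 1073]);
translate([1164, 350, 113]) cube([89, 18, 1073]);
translate([1303, 350, 113]) cube([89, 18, 1073]);
translate([1442, 350, 113]) cube([89, 18, 1073]);
translate([1581, 350, 113]) cube([89, 18, 1073]);
translate([1720, 350, 113]) cube([89, 18, 1073]);
translate([1859, 350, 113]) cube([89, 18, 1073]);
translate([1998, 350, 113]) cube([89, 18, 1073]);
translate([2137, 350, 113]) cube([89, 18, 1073]);


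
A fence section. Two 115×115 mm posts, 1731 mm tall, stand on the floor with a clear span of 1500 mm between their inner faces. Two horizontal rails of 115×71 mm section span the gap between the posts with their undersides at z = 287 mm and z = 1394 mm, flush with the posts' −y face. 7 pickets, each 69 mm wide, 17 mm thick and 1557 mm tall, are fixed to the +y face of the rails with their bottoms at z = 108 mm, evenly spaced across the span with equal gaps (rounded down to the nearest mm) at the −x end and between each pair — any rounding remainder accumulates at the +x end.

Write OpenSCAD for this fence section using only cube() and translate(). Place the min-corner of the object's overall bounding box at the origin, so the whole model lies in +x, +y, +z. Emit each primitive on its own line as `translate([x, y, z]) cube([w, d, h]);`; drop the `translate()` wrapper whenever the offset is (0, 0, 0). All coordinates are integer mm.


cube([115, 115, 1731]);
translate([1615, 0, 0]) cube([115, 115, 1731]);
translate([115, 0, 287]) cube([1500, 115, 71]);
translate([115, 0, 1394]) cube([1500, 115, 71]);
translate([242, 115, 108]) cube([69, 17, 1557]);
translate([438, 115, 108]) cube([69, 17, 1557]);
translate([634, 115, 108]) cube([69, 17, 1557]);
translate([830, 115, 108]) cube([69, 17, 1557]);
translate([1026, 115, 108]) cube([69, 17, 1557]);
translate([1222, 115, 108]) cube([69, 17, 1557]);
translate([1418, 115, 108]) cube([69, 17, 1557]);


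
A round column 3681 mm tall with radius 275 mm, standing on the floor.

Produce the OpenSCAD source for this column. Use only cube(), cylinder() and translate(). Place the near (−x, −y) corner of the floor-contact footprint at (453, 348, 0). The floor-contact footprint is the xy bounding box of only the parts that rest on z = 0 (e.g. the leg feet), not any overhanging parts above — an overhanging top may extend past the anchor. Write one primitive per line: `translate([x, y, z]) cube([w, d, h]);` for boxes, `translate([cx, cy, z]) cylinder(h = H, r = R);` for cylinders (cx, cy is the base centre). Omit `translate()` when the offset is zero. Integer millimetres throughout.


translate([728, 623, 0]) cylinder(h = 3681, r = 275);


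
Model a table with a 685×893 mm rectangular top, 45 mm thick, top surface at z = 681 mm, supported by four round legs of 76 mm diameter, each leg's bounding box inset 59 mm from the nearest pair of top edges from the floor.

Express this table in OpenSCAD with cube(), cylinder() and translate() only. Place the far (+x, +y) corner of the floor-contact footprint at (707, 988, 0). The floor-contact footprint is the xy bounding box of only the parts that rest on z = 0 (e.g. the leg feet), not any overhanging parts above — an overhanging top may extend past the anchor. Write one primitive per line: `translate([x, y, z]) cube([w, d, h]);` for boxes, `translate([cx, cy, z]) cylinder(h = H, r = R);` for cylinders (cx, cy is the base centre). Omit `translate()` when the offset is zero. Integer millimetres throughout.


translate([81, 154, 636]) cube([685, 893, 45]);
translate([178, 251, 0]) cylinder(h = 636, r = 38);
translate([669, 251, 0]) cylinder(h = 636, r = 38);
translate([178, 950, 0]) cylinder(h = 636, r = 38);
translate([669, 950, 0]) cylinder(h = 636, r = 38);


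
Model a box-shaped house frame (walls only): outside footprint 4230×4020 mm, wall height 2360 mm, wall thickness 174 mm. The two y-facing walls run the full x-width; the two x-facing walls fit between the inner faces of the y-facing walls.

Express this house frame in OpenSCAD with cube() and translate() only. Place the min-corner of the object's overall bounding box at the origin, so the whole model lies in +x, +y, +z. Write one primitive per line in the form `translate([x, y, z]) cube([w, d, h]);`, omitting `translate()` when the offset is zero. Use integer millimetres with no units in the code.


cube([4230, 174, 2360]);
translate([0, 3846, 0]) cube([4230, 174, 2360]);
translate([0, 174, 0]) cube([174, 3672, 2360]);
translate([4056, 174, 0]) cube([174, 3672, 2360]);


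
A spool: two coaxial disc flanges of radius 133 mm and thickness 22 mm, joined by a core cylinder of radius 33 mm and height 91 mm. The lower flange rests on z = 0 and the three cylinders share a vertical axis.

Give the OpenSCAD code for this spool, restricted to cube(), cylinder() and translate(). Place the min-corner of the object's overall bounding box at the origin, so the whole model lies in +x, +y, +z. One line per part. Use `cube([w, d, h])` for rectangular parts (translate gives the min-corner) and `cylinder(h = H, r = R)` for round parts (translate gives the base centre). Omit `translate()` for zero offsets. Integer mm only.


translate([133, 133, 0]) cylinder(h = 22, r = 133);
translate([133, 133, 22]) cylinder(h = 91, r = 33);
translate([133, 133, 113]) cylinder(h = 22, r = 133);


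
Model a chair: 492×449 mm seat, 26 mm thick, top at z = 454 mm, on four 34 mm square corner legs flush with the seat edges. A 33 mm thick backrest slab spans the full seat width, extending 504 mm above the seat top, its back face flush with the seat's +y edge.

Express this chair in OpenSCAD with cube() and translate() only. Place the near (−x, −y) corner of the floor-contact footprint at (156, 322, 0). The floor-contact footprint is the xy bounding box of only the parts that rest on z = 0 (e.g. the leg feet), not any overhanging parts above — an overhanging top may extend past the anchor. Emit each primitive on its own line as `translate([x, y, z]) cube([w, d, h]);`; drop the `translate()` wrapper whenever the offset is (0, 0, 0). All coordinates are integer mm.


translate([156, 322, 428]) cube([492, 449, 26]);
translate([156, 322, 0]) cube([34, 34, 428]);
translate([614, 322, 0]) cube([34, 34, 428]);
translate([156, 737, 0]) cube([34, 34, 428]);
translate([614, 737, 0]) cube([34, 34, 428]);
translate([156, 738, 454]) cube([492, 33, 504]);


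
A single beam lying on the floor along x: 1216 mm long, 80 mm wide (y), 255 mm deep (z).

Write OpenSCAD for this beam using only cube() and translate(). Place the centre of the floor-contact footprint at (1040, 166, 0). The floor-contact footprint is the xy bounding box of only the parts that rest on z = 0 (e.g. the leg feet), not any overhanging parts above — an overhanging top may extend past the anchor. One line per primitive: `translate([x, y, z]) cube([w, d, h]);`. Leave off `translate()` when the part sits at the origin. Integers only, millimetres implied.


translate([432, 126, 0]) cube([1216, 80, 255]);


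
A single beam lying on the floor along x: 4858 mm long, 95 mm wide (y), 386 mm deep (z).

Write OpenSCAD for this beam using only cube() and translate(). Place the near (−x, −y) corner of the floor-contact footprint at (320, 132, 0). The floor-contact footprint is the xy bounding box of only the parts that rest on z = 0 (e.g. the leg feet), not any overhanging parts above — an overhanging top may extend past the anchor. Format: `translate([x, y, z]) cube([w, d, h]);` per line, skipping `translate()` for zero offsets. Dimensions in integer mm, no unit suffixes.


translate([320, 132, 0]) cube([4858, 95, 386]);


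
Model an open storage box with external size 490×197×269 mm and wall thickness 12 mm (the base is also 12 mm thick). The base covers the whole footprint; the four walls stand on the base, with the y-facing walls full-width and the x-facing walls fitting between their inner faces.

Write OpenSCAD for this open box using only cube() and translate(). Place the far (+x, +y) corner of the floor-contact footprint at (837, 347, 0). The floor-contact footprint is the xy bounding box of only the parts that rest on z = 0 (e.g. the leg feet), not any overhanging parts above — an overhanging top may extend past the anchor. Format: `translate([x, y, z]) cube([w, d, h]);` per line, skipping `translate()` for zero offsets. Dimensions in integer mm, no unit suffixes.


translate([347, 150, 0]) cube([490, 197, 12]);
translate([347, 150, 12]) cube([490, 12, 257]);
translate([347, 335, 12]) cube([490, 12, 257]);
translate([347, 162, 12]) cube([12, 173, 257]);
translate([825, 162, 12]) cube([12, 173, 257]);


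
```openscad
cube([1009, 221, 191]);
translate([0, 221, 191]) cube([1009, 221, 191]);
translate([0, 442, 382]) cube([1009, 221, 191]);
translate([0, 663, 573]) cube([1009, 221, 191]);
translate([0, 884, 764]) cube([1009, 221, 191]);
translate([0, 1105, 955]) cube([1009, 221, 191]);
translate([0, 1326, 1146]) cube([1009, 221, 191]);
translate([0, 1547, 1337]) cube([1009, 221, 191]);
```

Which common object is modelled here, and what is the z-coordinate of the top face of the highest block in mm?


A staircase. The total rise is 1528 mm.

8 identical blocks, each offset up and back from the previous — a staircase. Each step is 191 mm tall and there are 8 of them, so the total rise is 8 × 191 = 1528 mm.


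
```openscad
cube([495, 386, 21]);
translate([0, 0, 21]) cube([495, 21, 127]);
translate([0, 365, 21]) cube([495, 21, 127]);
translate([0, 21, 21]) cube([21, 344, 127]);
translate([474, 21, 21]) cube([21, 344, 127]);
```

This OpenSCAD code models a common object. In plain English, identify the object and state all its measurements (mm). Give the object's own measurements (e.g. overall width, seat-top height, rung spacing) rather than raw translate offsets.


An open-topped rectangular box: outside dimensions 495×386×148 mm, with a uniform wall and base thickness of 21 mm. The base is a full 495×386 slab on the floor; four walls sit on top of the base. The front and back walls (the −y and +y sides) span the full width; the two side walls fit between them.


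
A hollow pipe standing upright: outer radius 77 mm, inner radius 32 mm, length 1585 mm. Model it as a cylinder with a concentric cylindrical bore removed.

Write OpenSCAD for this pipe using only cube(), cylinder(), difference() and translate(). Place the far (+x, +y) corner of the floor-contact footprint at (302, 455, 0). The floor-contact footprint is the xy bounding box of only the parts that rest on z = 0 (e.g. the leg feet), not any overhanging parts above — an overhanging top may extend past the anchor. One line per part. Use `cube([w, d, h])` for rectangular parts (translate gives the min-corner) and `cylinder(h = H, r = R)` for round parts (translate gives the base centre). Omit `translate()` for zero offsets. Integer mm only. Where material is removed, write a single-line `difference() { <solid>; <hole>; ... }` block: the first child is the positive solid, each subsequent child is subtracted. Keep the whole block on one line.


difference() { translate([225, 378, 0]) cylinder(h = 1585, r = 77); translate([225, 378, 0]) cylinder(h = 1585, r = 32); }


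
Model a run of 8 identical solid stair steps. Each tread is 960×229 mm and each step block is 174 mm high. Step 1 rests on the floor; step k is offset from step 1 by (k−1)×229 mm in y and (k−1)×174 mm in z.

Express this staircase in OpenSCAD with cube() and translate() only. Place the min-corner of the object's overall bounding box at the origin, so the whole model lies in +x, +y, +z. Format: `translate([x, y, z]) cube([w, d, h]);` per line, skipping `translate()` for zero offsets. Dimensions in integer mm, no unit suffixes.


cube([960, 229, 174]);
translate([0, 229, 174]) cube([960, 229, 174]);
translate([0, 458, 348]) cube([960, 229, 174]);
translate([0, 687, 522]) cube([960, 229, 174]);
translate([0, 916, 696]) cube([960, 229, 174]);
translate([0, 1145, 870]) cube([960, 229, 174]);
translate([0, 1374, 1044]) cube([960, 229, 174]);
translate([0, 1603, 1218]) cube([960, 229, 174]);


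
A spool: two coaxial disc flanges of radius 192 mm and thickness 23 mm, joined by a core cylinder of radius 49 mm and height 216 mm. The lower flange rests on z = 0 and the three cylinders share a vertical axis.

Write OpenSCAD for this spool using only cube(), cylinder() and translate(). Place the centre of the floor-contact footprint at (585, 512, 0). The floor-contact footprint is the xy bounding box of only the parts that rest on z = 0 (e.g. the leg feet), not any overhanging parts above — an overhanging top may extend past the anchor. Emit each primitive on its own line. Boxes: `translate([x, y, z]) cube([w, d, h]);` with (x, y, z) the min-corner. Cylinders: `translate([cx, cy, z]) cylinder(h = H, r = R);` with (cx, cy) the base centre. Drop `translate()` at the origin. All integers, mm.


translate([585, 512, 0]) cylinder(h = 23, r = 192);
translate([585, 512, 23]) cylinder(h = 216, r = 49);
translate([585, 512, 239]) cylinder(h = 23, r = 192);


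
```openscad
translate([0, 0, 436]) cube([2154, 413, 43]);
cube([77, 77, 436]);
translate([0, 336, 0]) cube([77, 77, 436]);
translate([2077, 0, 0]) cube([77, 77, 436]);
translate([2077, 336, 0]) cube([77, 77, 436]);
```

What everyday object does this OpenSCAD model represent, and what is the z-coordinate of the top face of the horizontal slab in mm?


A bench. The seat-top height is 479 mm.

A long slab on four corner posts — a bench. The slab sits at z = 436 with thickness 43, so the top is 436 + 43 = 479 mm.


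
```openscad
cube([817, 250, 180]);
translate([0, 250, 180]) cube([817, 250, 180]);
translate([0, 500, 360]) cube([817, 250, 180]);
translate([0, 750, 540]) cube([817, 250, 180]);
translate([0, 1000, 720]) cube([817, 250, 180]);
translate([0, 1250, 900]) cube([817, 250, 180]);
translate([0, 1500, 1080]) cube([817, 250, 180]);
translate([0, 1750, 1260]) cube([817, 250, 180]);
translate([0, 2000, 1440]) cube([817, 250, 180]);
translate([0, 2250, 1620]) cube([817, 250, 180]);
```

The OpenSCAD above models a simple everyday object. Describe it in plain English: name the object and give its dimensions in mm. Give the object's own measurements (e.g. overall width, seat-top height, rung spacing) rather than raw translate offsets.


A straight staircase of 10 solid steps. Each step is 817 mm wide (x), 250 mm deep (y, the going) and 180 mm tall (the rise). The first step rests on the floor; each subsequent step sits one going further in +y and one rise higher in +z, directly behind and above the previous step with no overlap.


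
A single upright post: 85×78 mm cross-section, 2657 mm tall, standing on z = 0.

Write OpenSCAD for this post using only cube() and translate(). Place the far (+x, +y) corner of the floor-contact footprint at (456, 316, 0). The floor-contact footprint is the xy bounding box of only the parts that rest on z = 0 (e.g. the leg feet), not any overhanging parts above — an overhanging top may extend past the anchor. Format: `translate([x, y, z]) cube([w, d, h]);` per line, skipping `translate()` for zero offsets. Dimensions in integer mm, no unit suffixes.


translate([371, 238, 0]) cube([85, 78, 2657]);


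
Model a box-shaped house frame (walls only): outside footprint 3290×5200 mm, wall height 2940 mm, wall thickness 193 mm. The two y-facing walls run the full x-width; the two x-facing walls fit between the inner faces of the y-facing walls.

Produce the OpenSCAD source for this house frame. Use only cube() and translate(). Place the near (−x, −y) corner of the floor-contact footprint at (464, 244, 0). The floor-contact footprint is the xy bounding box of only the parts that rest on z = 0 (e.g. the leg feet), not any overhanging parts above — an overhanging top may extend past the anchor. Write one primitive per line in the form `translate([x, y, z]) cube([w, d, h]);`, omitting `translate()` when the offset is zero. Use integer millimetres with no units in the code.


translate([464, 244, 0]) cube([3290, 193, 2940]);
translate([464, 5251, 0]) cube([3290, 193, 2940]);
translate([464, 437, 0]) cube([193, 4814, 2940]);
translate([3561, 437, 0]) cube([193, 4814, 2940]);


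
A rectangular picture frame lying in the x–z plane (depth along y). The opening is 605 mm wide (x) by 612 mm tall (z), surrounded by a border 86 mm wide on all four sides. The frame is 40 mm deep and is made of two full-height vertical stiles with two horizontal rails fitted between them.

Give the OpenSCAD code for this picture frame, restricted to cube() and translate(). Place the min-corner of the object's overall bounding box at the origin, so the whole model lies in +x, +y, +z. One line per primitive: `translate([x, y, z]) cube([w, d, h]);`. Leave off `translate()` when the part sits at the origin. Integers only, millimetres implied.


cube([86, 40, 784]);
translate([691, 0, 0]) cube([86, 40, 784]);
translate([86, 0, 0]) cube([605, 40, 86]);
translate([86, 0, 698]) cube([605, 40, 86]);


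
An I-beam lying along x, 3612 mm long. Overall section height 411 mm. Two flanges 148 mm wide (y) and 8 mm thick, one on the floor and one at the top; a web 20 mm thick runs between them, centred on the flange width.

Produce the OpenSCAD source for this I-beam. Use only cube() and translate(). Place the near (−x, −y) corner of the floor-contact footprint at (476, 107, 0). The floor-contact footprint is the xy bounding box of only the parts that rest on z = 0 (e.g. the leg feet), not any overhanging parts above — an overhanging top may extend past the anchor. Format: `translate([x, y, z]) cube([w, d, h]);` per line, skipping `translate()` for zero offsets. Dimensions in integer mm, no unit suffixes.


translate([476, 107, 0]) cube([3612, 148, 8]);
translate([476, 171, 8]) cube([3612, 20, 395]);
translate([476, 107, 403]) cube([3612, 148, 8]);


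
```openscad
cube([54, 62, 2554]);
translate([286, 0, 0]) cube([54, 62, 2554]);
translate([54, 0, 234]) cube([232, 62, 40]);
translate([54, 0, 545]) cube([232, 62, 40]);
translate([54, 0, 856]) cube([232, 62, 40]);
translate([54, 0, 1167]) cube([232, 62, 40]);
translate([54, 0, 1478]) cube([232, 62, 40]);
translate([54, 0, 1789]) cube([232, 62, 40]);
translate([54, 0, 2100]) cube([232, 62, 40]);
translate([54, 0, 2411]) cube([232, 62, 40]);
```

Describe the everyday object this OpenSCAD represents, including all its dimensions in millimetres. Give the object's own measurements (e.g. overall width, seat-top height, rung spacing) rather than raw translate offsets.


A straight ladder. Two 54×62 mm vertical rails, 2554 mm tall, stand 340 mm apart (outside-to-outside) with their front faces coplanar on the −y side. 8 rungs, each 62 mm deep and 40 mm tall, span between the inner faces of the rails, front faces flush with the rails. The lowest rung's underside is at z = 234 mm and rungs are spaced 311 mm apart (underside to underside).


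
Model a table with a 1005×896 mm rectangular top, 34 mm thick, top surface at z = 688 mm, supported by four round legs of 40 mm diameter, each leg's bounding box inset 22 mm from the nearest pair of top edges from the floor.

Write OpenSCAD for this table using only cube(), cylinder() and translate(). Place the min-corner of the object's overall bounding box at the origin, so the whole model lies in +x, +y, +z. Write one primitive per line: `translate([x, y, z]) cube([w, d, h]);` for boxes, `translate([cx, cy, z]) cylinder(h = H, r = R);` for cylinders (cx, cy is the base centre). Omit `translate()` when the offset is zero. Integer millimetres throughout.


translate([0, 0, 654]) cube([1005, 896, 34]);
translate([42, 42, 0]) cylinder(h = 654, r = 20);
translate([963, 42, 0]) cylinder(h = 654, r = 20);
translate([42, 854, 0]) cylinder(h = 654, r = 20);
translate([963, 854, 0]) cylinder(h = 654, r = 20);


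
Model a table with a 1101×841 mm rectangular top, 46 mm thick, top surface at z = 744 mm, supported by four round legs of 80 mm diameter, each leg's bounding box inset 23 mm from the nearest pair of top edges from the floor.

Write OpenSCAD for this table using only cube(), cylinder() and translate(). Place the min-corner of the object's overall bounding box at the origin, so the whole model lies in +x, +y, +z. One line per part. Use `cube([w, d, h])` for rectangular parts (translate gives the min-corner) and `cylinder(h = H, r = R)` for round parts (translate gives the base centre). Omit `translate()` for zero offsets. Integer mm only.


translate([0, 0, 698]) cube([1101, 841, 46]);
translate([63, 63, 0]) cylinder(h = 698, r = 40);
translate([1038, 63, 0]) cylinder(h = 698, r = 40);
translate([63, 778, 0]) cylinder(h = 698, r = 40);
translate([1038, 778, 0]) cylinder(h = 698, r = 40);


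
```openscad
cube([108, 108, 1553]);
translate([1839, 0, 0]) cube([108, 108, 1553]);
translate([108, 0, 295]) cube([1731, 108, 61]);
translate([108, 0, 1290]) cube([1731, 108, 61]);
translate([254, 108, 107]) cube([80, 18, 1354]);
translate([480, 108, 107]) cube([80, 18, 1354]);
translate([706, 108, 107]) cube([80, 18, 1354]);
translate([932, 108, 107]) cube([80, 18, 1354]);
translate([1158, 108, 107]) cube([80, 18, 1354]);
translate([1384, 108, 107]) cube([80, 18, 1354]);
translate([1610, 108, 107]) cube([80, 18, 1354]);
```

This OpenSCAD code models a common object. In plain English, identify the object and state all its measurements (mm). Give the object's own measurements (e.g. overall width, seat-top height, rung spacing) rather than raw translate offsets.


A fence section. Two 108×108 mm posts, 1553 mm tall, stand on the floor with a clear span of 1731 mm between their inner faces. Two horizontal rails of 108×61 mm section span the gap between the posts with their undersides at z = 295 mm and z = 1290 mm, flush with the posts' −y face. 7 pickets, each 80 mm wide, 18 mm thick and 1354 mm tall, are fixed to the +y face of the rails with their bottoms at z = 107 mm, spaced across the span with a 146 mm gap after the −x post and between neighbouring pickets, with 149 mm left before the +x post.


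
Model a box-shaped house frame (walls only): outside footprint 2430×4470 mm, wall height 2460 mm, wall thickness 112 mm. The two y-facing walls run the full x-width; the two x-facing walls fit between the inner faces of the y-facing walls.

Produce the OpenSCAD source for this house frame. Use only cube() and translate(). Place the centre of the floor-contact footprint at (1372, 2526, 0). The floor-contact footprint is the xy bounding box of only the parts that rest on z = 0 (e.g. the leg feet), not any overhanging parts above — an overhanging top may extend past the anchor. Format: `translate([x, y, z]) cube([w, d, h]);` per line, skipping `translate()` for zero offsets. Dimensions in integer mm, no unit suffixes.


translate([157, 291, 0]) cube([2430, 112, 2460]);
translate([157, 4649, 0]) cube([2430, 112, 2460]);
translate([157, 403, 0]) cube([112, 4246, 2460]);
translate([2475, 403, 0]) cube([112, 4246, 2460]);


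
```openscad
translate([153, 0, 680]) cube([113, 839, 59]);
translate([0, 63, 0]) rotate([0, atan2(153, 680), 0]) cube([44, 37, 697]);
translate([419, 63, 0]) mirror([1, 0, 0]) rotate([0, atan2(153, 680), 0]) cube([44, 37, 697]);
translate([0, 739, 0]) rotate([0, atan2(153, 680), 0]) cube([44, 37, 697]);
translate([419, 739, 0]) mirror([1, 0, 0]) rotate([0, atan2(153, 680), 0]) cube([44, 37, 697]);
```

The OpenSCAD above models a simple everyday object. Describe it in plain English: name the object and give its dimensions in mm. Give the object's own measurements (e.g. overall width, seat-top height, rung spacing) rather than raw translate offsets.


A sawhorse. A 113×839×59 mm beam (x, y, z) sits on two A-frame leg pairs. Each pair is two raked legs of 44×37 mm section (37 mm along y) splaying symmetrically in x. Each leg rises 680 mm vertically over 153 mm of horizontal reach and is 697 mm long along its own axis. Every leg's outer bottom edge rests on the floor and its outer top edge meets a bottom edge of the beam — the left legs (tilting toward +x) meet the beam's −x bottom edge, the right legs (their mirror images, tilting toward −x) meet its +x bottom edge — so the leg tops tuck under the beam, the beam's underside is 680 mm above the floor, and the feet are 419 mm apart outside-to-outside with the beam centred between them. The two leg pairs are set in 63 mm from either end of the beam.


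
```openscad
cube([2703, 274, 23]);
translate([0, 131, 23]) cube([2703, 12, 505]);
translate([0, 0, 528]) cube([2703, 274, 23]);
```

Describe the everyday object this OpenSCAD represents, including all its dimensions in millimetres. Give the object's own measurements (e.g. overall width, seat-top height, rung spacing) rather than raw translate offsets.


An I-beam lying along x, 2703 mm long. Overall section height 551 mm. Two flanges 274 mm wide (y) and 23 mm thick, one on the floor and one at the top; a web 12 mm thick runs between them, centred on the flange width.


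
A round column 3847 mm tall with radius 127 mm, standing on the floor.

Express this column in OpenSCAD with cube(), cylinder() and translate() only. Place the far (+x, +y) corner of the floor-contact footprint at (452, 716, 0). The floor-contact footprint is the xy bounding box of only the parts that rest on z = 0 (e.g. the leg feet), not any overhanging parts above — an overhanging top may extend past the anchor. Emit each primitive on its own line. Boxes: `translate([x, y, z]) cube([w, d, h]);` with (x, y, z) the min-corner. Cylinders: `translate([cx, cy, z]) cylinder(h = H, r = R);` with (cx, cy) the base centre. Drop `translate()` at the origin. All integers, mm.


translate([325, 589, 0]) cylinder(h = 3847, r = 127);


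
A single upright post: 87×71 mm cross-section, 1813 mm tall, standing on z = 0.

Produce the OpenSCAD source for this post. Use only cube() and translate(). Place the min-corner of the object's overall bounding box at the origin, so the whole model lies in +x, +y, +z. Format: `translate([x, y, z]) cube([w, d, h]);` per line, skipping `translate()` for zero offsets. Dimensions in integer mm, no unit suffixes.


cube([87, 71, 1813]);


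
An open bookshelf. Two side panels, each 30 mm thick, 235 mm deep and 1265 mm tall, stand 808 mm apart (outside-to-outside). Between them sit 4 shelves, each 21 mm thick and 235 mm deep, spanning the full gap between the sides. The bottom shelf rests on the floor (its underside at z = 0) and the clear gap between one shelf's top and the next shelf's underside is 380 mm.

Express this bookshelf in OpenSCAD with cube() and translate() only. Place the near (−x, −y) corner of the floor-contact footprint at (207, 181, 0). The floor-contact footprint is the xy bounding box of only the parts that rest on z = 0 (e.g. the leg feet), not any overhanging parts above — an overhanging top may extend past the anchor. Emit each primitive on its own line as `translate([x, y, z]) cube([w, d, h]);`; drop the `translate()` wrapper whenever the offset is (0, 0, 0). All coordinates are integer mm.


translate([207, 181, 0]) cube([30, 235, 1265]);
translate([985, 181, 0]) cube([30, 235, 1265]);
translate([237, 181, 0]) cube([748, 235, 21]);
translate([237, 181, 401]) cube([748, 235, 21]);
translate([237, 181, 802]) cube([748, 235, 21]);
translate([237, 181, 1203]) cube([748, 235, 21]);


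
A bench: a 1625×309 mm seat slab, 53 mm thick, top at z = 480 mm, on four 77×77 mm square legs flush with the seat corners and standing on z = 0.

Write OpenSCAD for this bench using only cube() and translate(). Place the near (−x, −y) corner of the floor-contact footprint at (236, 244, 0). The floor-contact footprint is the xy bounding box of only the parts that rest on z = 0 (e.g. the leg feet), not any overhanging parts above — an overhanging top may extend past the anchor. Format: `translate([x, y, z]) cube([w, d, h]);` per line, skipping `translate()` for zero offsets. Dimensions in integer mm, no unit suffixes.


// leg_h = 480 − 53 = 427
translate([236, 244, 427]) cube([1625, 309, 53]);
translate([236, 244, 0]) cube([77, 77, 427]);
translate([236, 476, 0]) cube([77, 77, 427]);
translate([1784, 244, 0]) cube([77, 77, 427]);
translate([1784, 476, 0]) cube([77, 77, 427]);


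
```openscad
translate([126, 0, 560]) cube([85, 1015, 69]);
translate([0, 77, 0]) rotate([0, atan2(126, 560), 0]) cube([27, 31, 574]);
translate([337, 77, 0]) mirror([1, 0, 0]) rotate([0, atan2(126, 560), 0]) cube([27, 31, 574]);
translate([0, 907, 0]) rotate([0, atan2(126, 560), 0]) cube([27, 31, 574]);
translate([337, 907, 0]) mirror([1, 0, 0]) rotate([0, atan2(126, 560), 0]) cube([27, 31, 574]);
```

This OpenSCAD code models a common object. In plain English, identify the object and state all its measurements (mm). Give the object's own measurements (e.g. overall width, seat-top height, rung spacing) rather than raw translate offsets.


A sawhorse. A 85×1015×69 mm beam (x, y, z) sits on two A-frame leg pairs. Each pair is two raked legs of 27×31 mm section (31 mm along y) splaying symmetrically in x. Each leg rises 560 mm vertically over 126 mm of horizontal reach and is 574 mm long along its own axis. Every leg's outer bottom edge rests on the floor and its outer top edge meets a bottom edge of the beam — the left legs (tilting toward +x) meet the beam's −x bottom edge, the right legs (their mirror images, tilting toward −x) meet its +x bottom edge — so the leg tops tuck under the beam, the beam's underside is 560 mm above the floor, and the feet are 337 mm apart outside-to-outside with the beam centred between them. The two leg pairs are set in 77 mm from either end of the beam.


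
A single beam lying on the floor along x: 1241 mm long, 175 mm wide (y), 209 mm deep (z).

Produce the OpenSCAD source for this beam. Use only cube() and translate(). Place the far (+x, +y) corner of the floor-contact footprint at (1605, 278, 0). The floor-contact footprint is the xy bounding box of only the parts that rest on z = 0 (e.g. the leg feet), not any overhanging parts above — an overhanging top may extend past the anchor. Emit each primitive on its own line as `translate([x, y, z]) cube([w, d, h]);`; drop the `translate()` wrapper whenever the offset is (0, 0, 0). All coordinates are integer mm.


translate([364, 103, 0]) cube([1241, 175, 209]);


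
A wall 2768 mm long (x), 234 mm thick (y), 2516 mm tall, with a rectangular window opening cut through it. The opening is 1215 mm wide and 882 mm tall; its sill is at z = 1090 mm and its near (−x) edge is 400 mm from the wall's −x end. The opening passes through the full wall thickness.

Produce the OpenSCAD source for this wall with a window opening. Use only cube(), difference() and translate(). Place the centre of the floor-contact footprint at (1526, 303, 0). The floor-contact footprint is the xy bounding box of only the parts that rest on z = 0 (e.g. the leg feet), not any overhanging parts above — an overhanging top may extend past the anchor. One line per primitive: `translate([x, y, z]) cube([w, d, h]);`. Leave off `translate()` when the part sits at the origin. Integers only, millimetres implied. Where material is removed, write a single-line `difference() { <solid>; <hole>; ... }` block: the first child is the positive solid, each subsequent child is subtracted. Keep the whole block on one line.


difference() { translate([142, 186, 0]) cube([2768, 234, 2516]); translate([542, 186, 1090]) cube([1215, 234, 882]); }


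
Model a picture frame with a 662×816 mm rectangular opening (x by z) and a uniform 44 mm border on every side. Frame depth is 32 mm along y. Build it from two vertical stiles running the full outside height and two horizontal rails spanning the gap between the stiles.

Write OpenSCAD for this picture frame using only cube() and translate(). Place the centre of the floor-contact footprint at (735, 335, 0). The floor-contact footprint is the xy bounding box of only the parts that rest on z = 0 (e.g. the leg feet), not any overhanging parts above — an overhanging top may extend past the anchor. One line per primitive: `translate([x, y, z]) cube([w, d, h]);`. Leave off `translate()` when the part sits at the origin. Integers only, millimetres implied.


translate([360, 319, 0]) cube([44, 32, 904]);
translate([1066, 319, 0]) cube([44, 32, 904]);
translate([404, 319, 0]) cube([662, 32, 44]);
translate([404, 319, 860]) cube([662, 32, 44]);


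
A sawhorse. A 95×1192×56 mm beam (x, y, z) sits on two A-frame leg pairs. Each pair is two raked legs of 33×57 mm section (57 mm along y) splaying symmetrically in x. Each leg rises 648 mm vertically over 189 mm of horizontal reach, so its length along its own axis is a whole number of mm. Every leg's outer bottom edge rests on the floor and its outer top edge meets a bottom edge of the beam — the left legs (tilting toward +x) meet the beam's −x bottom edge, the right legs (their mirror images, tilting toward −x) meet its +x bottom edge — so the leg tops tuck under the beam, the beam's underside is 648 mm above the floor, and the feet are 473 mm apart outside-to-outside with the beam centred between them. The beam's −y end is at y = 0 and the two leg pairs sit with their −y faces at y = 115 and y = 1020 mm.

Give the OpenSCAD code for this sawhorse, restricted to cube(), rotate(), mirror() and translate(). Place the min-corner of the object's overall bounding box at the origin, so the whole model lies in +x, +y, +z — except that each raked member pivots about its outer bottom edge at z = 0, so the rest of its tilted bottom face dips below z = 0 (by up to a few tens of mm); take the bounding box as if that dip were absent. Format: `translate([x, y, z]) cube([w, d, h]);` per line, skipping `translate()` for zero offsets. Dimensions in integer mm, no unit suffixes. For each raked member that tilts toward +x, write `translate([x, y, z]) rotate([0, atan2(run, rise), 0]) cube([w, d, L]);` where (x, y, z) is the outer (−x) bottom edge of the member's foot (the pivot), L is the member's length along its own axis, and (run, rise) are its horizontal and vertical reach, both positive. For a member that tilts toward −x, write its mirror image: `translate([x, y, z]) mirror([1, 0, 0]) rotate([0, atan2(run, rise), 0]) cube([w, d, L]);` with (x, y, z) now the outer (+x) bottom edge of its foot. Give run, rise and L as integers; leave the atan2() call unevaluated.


translate([189, 0, 648]) cube([95, 1192, 56]);
translate([0, 115, 0]) rotate([0, atan2(189, 648), 0]) cube([33, 57, 675]);
translate([473, 115, 0]) mirror([1, 0, 0]) rotate([0, atan2(189, 648), 0]) cube([33, 57, 675]);
translate([0, 1020, 0]) rotate([0, atan2(189, 648), 0]) cube([33, 57, 675]);
translate([473, 1020, 0]) mirror([1, 0, 0]) rotate([0, atan2(189, 648), 0]) cube([33, 57, 675]);
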